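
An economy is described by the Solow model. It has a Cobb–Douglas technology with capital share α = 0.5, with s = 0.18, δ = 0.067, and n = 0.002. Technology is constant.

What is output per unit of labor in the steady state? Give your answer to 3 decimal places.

In steady state, investment equals break-even investment: s·k^α = (n + δ)·k.
Dividing both sides by k: k^(1−α) = s / (n + δ).
k^0.5 = 0.18 / (0.002 + 0.067) = 0.18 / 0.069 = 2.6087
k* = 2.6087^(1/0.5) ≈ 6.8053
y* = (k*)^α = 6.8053^0.5 ≈ 2.6087

y* ≈ 2.609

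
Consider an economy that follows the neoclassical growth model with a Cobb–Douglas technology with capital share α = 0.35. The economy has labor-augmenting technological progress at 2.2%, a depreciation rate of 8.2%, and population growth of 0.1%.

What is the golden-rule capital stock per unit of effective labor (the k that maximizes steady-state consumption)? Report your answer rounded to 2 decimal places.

k_gold ≈ 6.37

The golden rule sets f'(k) = n + g + δ, i.e. α·k^(α−1) = n + g + δ.
So k^(1−α) = α / (n + g + δ) = 0.35 / 0.105 = 3.3333.
k_gold = 3.3333^(1/0.65) ≈ 6.3741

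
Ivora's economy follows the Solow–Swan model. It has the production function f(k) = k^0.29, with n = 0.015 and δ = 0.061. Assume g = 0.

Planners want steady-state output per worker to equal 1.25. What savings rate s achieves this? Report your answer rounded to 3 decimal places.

s ≈ 0.131

At the steady state, Δk = 0, so s·k^α = (n + δ)·k.
Since y* = [s/(n + δ)]^(α/(1−α)), we have s/(n + δ) = (y*)^((1−α)/α) = 1.25^2.4483 = 1.7269.
Therefore s = 1.7269 × (n + δ) = 1.7269 × 0.076 = 0.1312.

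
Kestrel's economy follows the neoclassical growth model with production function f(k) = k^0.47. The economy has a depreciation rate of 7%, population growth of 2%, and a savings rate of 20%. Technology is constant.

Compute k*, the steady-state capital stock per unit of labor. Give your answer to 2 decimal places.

In steady state, investment equals break-even investment: s·k^α = (n + δ)·k.
Rearranging, k^(1−α) = s / (n + δ).
k^0.53 = 0.20 / (0.020 + 0.070) = 0.20 / 0.090 = 2.2222
k* = 2.2222^(1/0.53) ≈ 4.5114

k* ≈ 4.51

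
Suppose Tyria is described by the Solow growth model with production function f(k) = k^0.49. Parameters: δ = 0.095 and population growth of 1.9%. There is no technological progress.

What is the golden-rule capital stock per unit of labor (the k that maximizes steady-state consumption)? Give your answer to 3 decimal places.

The golden rule sets f'(k) = n + δ, i.e. α·k^(α−1) = n + δ.
So k^(1−α) = α / (n + δ) = 0.49 / 0.114 = 4.2982.
k_gold = 4.2982^(1/0.51) ≈ 17.4477

k_gold ≈ 17.448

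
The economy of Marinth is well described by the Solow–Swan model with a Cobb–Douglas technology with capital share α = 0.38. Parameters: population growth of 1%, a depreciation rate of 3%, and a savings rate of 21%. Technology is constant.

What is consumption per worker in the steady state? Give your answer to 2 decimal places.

c* = 2.18

At the steady state, Δk = 0, so s·k^α = (n + δ)·k.
Rearranging, k^(1−α) = s / (n + δ).
k^0.62 = 0.21 / (0.010 + 0.030) = 0.21 / 0.040 = 5.2500
k* = 5.2500^(1/0.62) ≈ 14.5060
y* = (k*)^α = 14.5060^0.38 ≈ 2.7630
c* = (1 − s)·y* = (1 − 0.21) × 2.7630 ≈ 2.1828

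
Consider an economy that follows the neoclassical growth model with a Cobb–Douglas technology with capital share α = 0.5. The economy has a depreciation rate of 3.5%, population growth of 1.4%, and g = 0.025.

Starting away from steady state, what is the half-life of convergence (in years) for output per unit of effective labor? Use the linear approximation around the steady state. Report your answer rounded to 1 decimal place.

Near the steady state the convergence rate is λ = (1 − α)(n + g + δ).
λ = (1 − 0.5) × 0.074 = 0.5 × 0.074 = 0.0370
Half-life = ln 2 / λ = 0.6931 / 0.0370 ≈ 18.73 years

half-life ≈ 18.7 years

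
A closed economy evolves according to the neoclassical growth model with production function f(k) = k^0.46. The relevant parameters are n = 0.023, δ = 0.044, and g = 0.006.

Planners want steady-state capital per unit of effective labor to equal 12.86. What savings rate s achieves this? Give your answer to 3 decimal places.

s ≈ 0.290

At the steady state, Δk = 0, so s·k^α = (n + g + δ)·k.
So s / (n + g + δ) = (k*)^(1−α) = 12.86^0.54 = 3.9718.
Therefore s = 3.9718 × (n + g + δ) = 3.9718 × 0.073 = 0.2899.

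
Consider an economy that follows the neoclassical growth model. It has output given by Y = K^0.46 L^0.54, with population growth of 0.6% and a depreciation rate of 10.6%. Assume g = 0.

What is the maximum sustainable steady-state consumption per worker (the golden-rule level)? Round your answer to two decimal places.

c_gold ≈ 1.80

At the golden rule, f'(k) = n + δ, so α·k^(α−1) = n + δ and k_gold = (α/(n + δ))^(1/(1−α)).
k_gold = (0.46/0.112)^(1/0.54) = 4.1071^1.8519 ≈ 13.6838
c_gold = f(k_gold) − (n + δ)·k_gold = 3.3316 − 0.112×13.6838 ≈ 1.7990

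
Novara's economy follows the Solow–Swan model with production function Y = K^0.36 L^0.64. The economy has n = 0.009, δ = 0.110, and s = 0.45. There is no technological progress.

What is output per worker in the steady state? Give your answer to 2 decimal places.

y* = 2.11

In steady state, investment equals break-even investment: s·k^α = (n + δ)·k.
Dividing both sides by k: k^(1−α) = s / (n + δ).
k^0.64 = 0.45 / (0.009 + 0.110) = 0.45 / 0.119 = 3.7815
k* = 3.7815^(1/0.64) ≈ 7.9910
y* = (k*)^α = 7.9910^0.36 ≈ 2.1132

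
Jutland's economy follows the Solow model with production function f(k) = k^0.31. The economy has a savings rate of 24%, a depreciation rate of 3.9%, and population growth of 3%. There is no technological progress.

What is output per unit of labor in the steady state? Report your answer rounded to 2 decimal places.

y* = 1.75

At the steady state, Δk = 0, so s·k^α = (n + δ)·k.
Rearranging, k^(1−α) = s / (n + δ).
k^0.69 = 0.24 / (0.030 + 0.039) = 0.24 / 0.069 = 3.4783
k* = 3.4783^(1/0.69) ≈ 6.0896
y* = (k*)^α = 6.0896^0.31 ≈ 1.7507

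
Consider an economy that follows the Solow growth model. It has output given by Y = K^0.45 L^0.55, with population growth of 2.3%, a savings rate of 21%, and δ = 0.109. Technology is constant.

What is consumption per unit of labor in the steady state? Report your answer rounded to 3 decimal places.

Steady state requires s·f(k) = (n + δ)·k, i.e. s·k^α = (n + δ)·k.
Dividing both sides by k: k^(1−α) = s / (n + δ).
k^0.55 = 0.21 / (0.023 + 0.109) = 0.21 / 0.132 = 1.5909
k* = 1.5909^(1/0.55) ≈ 2.3261
y* = (k*)^α = 2.3261^0.45 ≈ 1.4621
c* = (1 − s)·y* = (1 − 0.21) × 1.4621 ≈ 1.1551

c* ≈ 1.155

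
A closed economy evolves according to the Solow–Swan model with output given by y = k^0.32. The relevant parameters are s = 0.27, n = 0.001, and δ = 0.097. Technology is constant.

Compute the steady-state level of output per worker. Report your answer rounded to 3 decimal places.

y* ≈ 1.611

Steady state requires s·f(k) = (n + δ)·k, i.e. s·k^α = (n + δ)·k.
Dividing both sides by k: k^(1−α) = s / (n + δ).
k^0.68 = 0.27 / (0.001 + 0.097) = 0.27 / 0.098 = 2.7551
k* = 2.7551^(1/0.68) ≈ 4.4388
y* = (k*)^α = 4.4388^0.32 ≈ 1.6111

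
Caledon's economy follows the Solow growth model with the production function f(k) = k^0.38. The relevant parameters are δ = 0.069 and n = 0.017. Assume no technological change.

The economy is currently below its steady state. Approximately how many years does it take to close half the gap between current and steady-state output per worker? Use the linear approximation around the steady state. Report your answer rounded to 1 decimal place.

Near the steady state the convergence rate is λ = (1 − α)(n + δ).
λ = (1 − 0.38) × 0.086 = 0.62 × 0.086 = 0.05332
Half-life = ln 2 / λ = 0.6931 / 0.05332 ≈ 13.00 years

t_½ ≈ 13.0 years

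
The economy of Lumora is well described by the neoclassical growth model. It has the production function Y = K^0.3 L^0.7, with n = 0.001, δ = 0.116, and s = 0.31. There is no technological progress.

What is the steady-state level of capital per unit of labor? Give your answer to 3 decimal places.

k* = 4.023

Steady state requires s·f(k) = (n + δ)·k, i.e. s·k^α = (n + δ)·k.
Rearranging, k^(1−α) = s / (n + δ).
k^0.7 = 0.31 / (0.001 + 0.116) = 0.31 / 0.117 = 2.6496
k* = 2.6496^(1/0.7) ≈ 4.0229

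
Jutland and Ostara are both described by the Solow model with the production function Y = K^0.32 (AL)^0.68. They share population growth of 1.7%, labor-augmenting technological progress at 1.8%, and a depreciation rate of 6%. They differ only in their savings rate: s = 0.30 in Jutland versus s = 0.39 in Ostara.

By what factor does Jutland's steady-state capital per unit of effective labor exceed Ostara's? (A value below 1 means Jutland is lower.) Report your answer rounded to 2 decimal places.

k*_J / k*_O ≈ 0.68

Steady-state k* = [s/(n + g + δ)]^(1/(1−α)), so the ratio is [ (s_J/(n + g + δ)_J) / (s_O/(n + g + δ)_O) ]^1.4706.
s_J/(n + g + δ)_J = 0.30/0.095 = 3.1579; s_O/(n + g + δ)_O = 0.39/0.095 = 4.1053.
Ratio = (3.1579/4.1053)^1.4706 = 0.7692^1.4706 ≈ 0.6798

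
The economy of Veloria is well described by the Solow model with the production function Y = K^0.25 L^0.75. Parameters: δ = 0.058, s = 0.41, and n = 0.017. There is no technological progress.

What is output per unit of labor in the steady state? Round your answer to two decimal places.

In steady state, investment equals break-even investment: s·k^α = (n + δ)·k.
Rearranging, k^(1−α) = s / (n + δ).
k^0.75 = 0.41 / (0.017 + 0.058) = 0.41 / 0.075 = 5.4667
k* = 5.4667^(1/0.75) ≈ 9.6302
y* = (k*)^α = 9.6302^0.25 ≈ 1.7616

y* = 1.76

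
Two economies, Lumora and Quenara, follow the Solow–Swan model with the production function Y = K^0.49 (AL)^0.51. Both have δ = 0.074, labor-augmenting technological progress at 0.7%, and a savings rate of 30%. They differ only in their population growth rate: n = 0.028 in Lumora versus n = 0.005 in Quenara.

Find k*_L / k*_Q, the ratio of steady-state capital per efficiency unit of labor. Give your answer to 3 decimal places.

ratio ≈ 0.628

Steady-state k* = [s/(n + g + δ)]^(1/(1−α)), so the ratio is [ (s_L/(n + g + δ)_L) / (s_Q/(n + g + δ)_Q) ]^1.9608.
s_L/(n + g + δ)_L = 0.30/0.109 = 2.7523; s_Q/(n + g + δ)_Q = 0.30/0.086 = 3.4884.
Ratio = (2.7523/3.4884)^1.9608 = 0.7890^1.9608 ≈ 0.6283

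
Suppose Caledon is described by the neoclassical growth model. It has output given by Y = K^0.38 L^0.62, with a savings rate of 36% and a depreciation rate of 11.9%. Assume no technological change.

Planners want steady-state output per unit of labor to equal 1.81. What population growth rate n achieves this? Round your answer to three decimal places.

n ≈ 0.018

Steady state requires s·f(k) = (n + δ)·k, i.e. s·k^α = (n + δ)·k.
Since y* = [s/(n + δ)]^(α/(1−α)), we have s/(n + δ) = (y*)^((1−α)/α) = 1.81^1.6316 = 2.6329.
Therefore n + δ = s / 2.6329 = 0.36 / 2.6329 = 0.1367, so n = 0.1367 − 0.119 = 0.0177.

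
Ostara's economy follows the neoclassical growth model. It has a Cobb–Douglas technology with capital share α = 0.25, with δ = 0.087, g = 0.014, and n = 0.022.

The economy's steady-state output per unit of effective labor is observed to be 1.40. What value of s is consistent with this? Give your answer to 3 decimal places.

In steady state, investment equals break-even investment: s·k^α = (n + g + δ)·k.
Since y* = [s/(n + g + δ)]^(α/(1−α)), we have s/(n + g + δ) = (y*)^((1−α)/α) = 1.40^3 = 2.7440.
Therefore s = 2.7440 × (n + g + δ) = 2.7440 × 0.123 = 0.3375.

s ≈ 0.338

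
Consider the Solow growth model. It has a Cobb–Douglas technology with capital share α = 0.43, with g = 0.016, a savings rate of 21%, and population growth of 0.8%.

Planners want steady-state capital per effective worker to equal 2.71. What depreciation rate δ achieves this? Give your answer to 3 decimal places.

δ ≈ 0.095

At the steady state, Δk = 0, so s·k^α = (n + g + δ)·k.
So s / (n + g + δ) = (k*)^(1−α) = 2.71^0.57 = 1.7652.
Therefore n + g + δ = s / 1.7652 = 0.21 / 1.7652 = 0.1190, so δ = 0.1190 − 0.024 = 0.0950.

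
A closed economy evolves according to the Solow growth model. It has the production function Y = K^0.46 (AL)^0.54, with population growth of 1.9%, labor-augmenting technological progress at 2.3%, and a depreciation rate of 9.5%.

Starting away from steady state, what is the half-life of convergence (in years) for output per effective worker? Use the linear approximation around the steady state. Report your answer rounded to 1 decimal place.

about 9.4 years

Near the steady state the convergence rate is λ = (1 − α)(n + g + δ).
λ = (1 − 0.46) × 0.137 = 0.54 × 0.137 = 0.07398
Half-life = ln 2 / λ = 0.6931 / 0.07398 ≈ 9.37 years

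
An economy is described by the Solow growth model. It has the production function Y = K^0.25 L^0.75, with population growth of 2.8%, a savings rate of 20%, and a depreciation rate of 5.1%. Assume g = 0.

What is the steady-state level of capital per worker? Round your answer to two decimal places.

k* ≈ 3.45

At the steady state, Δk = 0, so s·k^α = (n + δ)·k.
Rearranging, k^(1−α) = s / (n + δ).
k^0.75 = 0.20 / (0.028 + 0.051) = 0.20 / 0.079 = 2.5316
k* = 2.5316^(1/0.75) ≈ 3.4503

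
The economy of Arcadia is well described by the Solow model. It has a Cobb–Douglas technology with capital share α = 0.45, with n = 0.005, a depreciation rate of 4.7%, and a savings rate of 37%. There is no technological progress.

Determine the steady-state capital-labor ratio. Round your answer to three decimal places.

k* ≈ 35.437

In steady state, investment equals break-even investment: s·k^α = (n + δ)·k.
Dividing both sides by k: k^(1−α) = s / (n + δ).
k^0.55 = 0.37 / (0.005 + 0.047) = 0.37 / 0.052 = 7.1154
k* = 7.1154^(1/0.55) ≈ 35.4367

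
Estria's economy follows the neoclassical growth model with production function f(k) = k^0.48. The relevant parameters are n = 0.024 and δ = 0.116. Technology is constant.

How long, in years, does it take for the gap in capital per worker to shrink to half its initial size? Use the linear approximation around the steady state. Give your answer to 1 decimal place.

Near the steady state the convergence rate is λ = (1 − α)(n + δ).
λ = (1 − 0.48) × 0.140 = 0.52 × 0.140 = 0.0728
Half-life = ln 2 / λ = 0.6931 / 0.0728 ≈ 9.52 years

half-life ≈ 9.5 years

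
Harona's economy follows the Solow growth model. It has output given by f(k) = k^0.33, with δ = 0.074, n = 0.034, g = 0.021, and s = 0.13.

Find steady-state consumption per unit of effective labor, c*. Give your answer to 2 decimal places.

c* ≈ 0.87

Steady state requires s·f(k) = (n + g + δ)·k, i.e. s·k^α = (n + g + δ)·k.
Rearranging, k^(1−α) = s / (n + g + δ).
k^0.67 = 0.13 / (0.034 + 0.021 + 0.074) = 0.13 / 0.129 = 1.0078
k* = 1.0078^(1/0.67) ≈ 1.0117
y* = (k*)^α = 1.0117^0.33 ≈ 1.0038
c* = (1 − s)·y* = (1 − 0.13) × 1.0038 ≈ 0.8733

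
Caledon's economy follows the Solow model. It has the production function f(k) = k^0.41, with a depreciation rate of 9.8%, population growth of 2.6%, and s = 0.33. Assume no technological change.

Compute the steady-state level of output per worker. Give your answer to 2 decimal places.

y* = 1.97

At the steady state, Δk = 0, so s·k^α = (n + δ)·k.
Dividing both sides by k: k^(1−α) = s / (n + δ).
k^0.59 = 0.33 / (0.026 + 0.098) = 0.33 / 0.124 = 2.6613
k* = 2.6613^(1/0.59) ≈ 5.2541
y* = (k*)^α = 5.2541^0.41 ≈ 1.9743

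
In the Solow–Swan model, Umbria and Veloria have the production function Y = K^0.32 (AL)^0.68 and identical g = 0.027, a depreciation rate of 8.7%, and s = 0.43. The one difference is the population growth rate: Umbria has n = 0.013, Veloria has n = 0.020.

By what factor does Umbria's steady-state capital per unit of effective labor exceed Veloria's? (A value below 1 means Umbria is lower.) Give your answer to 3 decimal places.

Steady-state k* = [s/(n + g + δ)]^(1/(1−α)), so the ratio is [ (s_U/(n + g + δ)_U) / (s_V/(n + g + δ)_V) ]^1.4706.
s_U/(n + g + δ)_U = 0.43/0.127 = 3.3858; s_V/(n + g + δ)_V = 0.43/0.134 = 3.2090.
Ratio = (3.3858/3.2090)^1.4706 = 1.0551^1.4706 ≈ 1.0821

ratio ≈ 1.082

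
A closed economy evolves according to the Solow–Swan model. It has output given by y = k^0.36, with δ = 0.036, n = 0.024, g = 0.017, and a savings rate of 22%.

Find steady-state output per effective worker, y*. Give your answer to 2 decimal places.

At the steady state, Δk = 0, so s·k^α = (n + g + δ)·k.
Dividing both sides by k: k^(1−α) = s / (n + g + δ).
k^0.64 = 0.22 / (0.024 + 0.017 + 0.036) = 0.22 / 0.077 = 2.8571
k* = 2.8571^(1/0.64) ≈ 5.1568
y* = (k*)^α = 5.1568^0.36 ≈ 1.8049

y* ≈ 1.80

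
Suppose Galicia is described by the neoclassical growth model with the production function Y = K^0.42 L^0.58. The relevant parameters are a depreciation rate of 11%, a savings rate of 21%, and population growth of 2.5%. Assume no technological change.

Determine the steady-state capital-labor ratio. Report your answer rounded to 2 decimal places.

In steady state, investment equals break-even investment: s·k^α = (n + δ)·k.
Dividing both sides by k: k^(1−α) = s / (n + δ).
k^0.58 = 0.21 / (0.025 + 0.110) = 0.21 / 0.135 = 1.5556
k* = 1.5556^(1/0.58) ≈ 2.1422

k* = 2.14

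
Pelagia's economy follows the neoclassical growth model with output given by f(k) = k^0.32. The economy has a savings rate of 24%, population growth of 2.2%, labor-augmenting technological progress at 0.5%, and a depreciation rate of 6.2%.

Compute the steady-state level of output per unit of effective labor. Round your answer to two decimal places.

y* ≈ 1.59

At the steady state, Δk = 0, so s·k^α = (n + g + δ)·k.
Dividing both sides by k: k^(1−α) = s / (n + g + δ).
k^0.68 = 0.24 / (0.022 + 0.005 + 0.062) = 0.24 / 0.089 = 2.6966
k* = 2.6966^(1/0.68) ≈ 4.3008
y* = (k*)^α = 4.3008^0.32 ≈ 1.5949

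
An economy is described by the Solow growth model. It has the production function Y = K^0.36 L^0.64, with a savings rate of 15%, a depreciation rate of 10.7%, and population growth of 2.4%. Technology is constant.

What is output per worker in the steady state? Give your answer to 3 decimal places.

y* = 1.079

At the steady state, Δk = 0, so s·k^α = (n + δ)·k.
Rearranging, k^(1−α) = s / (n + δ).
k^0.64 = 0.15 / (0.024 + 0.107) = 0.15 / 0.131 = 1.1450
k* = 1.1450^(1/0.64) ≈ 1.2356
y* = (k*)^α = 1.2356^0.36 ≈ 1.0791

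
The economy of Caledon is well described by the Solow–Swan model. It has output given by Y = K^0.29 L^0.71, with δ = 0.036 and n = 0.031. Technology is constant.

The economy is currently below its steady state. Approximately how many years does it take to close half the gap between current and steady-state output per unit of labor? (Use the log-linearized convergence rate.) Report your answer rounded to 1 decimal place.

half-life ≈ 14.6 years

Near the steady state the convergence rate is λ = (1 − α)(n + δ).
λ = (1 − 0.29) × 0.067 = 0.71 × 0.067 = 0.04757
Half-life = ln 2 / λ = 0.6931 / 0.04757 ≈ 14.57 years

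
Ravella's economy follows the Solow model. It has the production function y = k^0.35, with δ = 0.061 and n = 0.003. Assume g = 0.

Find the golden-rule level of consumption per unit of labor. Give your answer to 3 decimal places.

At the golden rule, f'(k) = n + δ, so α·k^(α−1) = n + δ and k_gold = (α/(n + δ))^(1/(1−α)).
k_gold = (0.35/0.064)^(1/0.65) = 5.4688^1.5385 ≈ 13.6536
c_gold = f(k_gold) − (n + δ)·k_gold = 2.4965 − 0.064×13.6536 ≈ 1.6227

c_gold ≈ 1.623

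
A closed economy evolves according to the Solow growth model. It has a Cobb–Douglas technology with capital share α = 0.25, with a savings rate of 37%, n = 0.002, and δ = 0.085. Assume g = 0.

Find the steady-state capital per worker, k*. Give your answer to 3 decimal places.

k* = 6.890

In steady state, investment equals break-even investment: s·k^α = (n + δ)·k.
Dividing both sides by k: k^(1−α) = s / (n + δ).
k^0.75 = 0.37 / (0.002 + 0.085) = 0.37 / 0.087 = 4.2529
k* = 4.2529^(1/0.75) ≈ 6.8904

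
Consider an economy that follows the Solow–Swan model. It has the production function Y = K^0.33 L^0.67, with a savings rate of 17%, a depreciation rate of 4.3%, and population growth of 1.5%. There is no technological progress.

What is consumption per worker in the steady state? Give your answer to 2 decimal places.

c* ≈ 1.41

In steady state, investment equals break-even investment: s·k^α = (n + δ)·k.
Dividing both sides by k: k^(1−α) = s / (n + δ).
k^0.67 = 0.17 / (0.015 + 0.043) = 0.17 / 0.058 = 2.9310
k* = 2.9310^(1/0.67) ≈ 4.9778
y* = (k*)^α = 4.9778^0.33 ≈ 1.6983
c* = (1 − s)·y* = (1 − 0.17) × 1.6983 ≈ 1.4096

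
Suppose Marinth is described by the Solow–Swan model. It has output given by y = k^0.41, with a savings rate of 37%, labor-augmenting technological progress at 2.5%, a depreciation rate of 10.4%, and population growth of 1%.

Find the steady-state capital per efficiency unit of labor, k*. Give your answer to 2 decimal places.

k* ≈ 5.26

In steady state, investment equals break-even investment: s·k^α = (n + g + δ)·k.
Dividing both sides by k: k^(1−α) = s / (n + g + δ).
k^0.59 = 0.37 / (0.010 + 0.025 + 0.104) = 0.37 / 0.139 = 2.6619
k* = 2.6619^(1/0.59) ≈ 5.2561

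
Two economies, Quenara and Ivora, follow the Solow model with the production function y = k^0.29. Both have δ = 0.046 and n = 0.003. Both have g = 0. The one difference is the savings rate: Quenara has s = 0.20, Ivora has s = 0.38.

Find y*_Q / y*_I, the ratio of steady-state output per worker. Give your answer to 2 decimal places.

Steady-state y* = [s/(n + δ)]^(α/(1−α)), so the ratio is [ (s_Q/(n + δ)_Q) / (s_I/(n + δ)_I) ]^0.4085.
s_Q/(n + δ)_Q = 0.20/0.049 = 4.0816; s_I/(n + δ)_I = 0.38/0.049 = 7.7551.
Ratio = (4.0816/7.7551)^0.4085 = 0.5263^0.4085 ≈ 0.7693

y*_Q / y*_I ≈ 0.77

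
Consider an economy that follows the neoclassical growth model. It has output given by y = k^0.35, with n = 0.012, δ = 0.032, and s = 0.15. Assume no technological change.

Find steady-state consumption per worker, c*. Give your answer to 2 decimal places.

c* = 1.65

In steady state, investment equals break-even investment: s·k^α = (n + δ)·k.
Rearranging, k^(1−α) = s / (n + δ).
k^0.65 = 0.15 / (0.012 + 0.032) = 0.15 / 0.044 = 3.4091
k* = 3.4091^(1/0.65) ≈ 6.5985
y* = (k*)^α = 6.5985^0.35 ≈ 1.9356
c* = (1 − s)·y* = (1 − 0.15) × 1.9356 ≈ 1.6453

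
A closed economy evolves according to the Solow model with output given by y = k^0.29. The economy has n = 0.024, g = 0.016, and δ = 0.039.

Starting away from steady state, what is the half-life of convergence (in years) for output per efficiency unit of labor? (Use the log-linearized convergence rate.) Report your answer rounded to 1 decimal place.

about 12.4 years

Near the steady state the convergence rate is λ = (1 − α)(n + g + δ).
λ = (1 − 0.29) × 0.079 = 0.71 × 0.079 = 0.05609
Half-life = ln 2 / λ = 0.6931 / 0.05609 ≈ 12.36 years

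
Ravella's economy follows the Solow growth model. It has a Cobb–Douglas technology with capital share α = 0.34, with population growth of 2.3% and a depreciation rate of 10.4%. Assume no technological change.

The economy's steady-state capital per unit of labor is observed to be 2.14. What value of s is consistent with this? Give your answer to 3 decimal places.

s ≈ 0.210

In steady state, investment equals break-even investment: s·k^α = (n + δ)·k.
So s / (n + δ) = (k*)^(1−α) = 2.14^0.66 = 1.6522.
Therefore s = 1.6522 × (n + δ) = 1.6522 × 0.127 = 0.2098.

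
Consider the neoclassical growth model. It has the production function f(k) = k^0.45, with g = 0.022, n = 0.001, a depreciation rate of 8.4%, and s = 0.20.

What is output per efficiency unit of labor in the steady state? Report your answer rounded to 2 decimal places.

Steady state requires s·f(k) = (n + g + δ)·k, i.e. s·k^α = (n + g + δ)·k.
Dividing both sides by k: k^(1−α) = s / (n + g + δ).
k^0.55 = 0.20 / (0.001 + 0.022 + 0.084) = 0.20 / 0.107 = 1.8692
k* = 1.8692^(1/0.55) ≈ 3.1183
y* = (k*)^α = 3.1183^0.45 ≈ 1.6683

y* ≈ 1.67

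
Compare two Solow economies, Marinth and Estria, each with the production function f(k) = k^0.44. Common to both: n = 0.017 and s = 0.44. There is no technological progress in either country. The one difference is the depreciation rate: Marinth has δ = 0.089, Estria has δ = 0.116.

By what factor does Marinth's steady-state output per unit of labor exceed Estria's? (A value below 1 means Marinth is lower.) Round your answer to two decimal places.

ratio ≈ 1.20

Steady-state y* = [s/(n + δ)]^(α/(1−α)), so the ratio is [ (s_M/(n + δ)_M) / (s_E/(n + δ)_E) ]^0.7857.
s_M/(n + δ)_M = 0.44/0.106 = 4.1509; s_E/(n + δ)_E = 0.44/0.133 = 3.3083.
Ratio = (4.1509/3.3083)^0.7857 = 1.2547^0.7857 ≈ 1.1952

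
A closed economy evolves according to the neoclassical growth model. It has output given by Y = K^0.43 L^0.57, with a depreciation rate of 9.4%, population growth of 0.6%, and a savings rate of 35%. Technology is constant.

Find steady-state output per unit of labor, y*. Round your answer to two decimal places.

In steady state, investment equals break-even investment: s·k^α = (n + δ)·k.
Dividing both sides by k: k^(1−α) = s / (n + δ).
k^0.57 = 0.35 / (0.006 + 0.094) = 0.35 / 0.100 = 3.5000
k* = 3.5000^(1/0.57) ≈ 9.0054
y* = (k*)^α = 9.0054^0.43 ≈ 2.5730

y* ≈ 2.57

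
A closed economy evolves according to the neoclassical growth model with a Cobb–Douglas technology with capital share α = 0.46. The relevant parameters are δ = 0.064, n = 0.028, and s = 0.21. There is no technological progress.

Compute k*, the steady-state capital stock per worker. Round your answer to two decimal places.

In steady state, investment equals break-even investment: s·k^α = (n + δ)·k.
Rearranging, k^(1−α) = s / (n + δ).
k^0.54 = 0.21 / (0.028 + 0.064) = 0.21 / 0.092 = 2.2826
k* = 2.2826^(1/0.54) ≈ 4.6106

k* ≈ 4.61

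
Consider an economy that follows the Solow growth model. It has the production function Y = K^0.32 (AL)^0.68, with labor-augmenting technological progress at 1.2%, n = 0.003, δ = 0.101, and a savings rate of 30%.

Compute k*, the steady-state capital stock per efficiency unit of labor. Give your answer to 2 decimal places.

k* ≈ 4.04

Steady state requires s·f(k) = (n + g + δ)·k, i.e. s·k^α = (n + g + δ)·k.
Dividing both sides by k: k^(1−α) = s / (n + g + δ).
k^0.68 = 0.30 / (0.003 + 0.012 + 0.101) = 0.30 / 0.116 = 2.5862
k* = 2.5862^(1/0.68) ≈ 4.0444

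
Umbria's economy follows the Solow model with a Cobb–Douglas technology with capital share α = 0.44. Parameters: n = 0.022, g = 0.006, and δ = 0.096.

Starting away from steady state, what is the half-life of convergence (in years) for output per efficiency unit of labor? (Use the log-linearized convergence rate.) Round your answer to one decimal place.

Near the steady state the convergence rate is λ = (1 − α)(n + g + δ).
λ = (1 − 0.44) × 0.124 = 0.56 × 0.124 = 0.06944
Half-life = ln 2 / λ = 0.6931 / 0.06944 ≈ 9.98 years

t_½ ≈ 10.0 years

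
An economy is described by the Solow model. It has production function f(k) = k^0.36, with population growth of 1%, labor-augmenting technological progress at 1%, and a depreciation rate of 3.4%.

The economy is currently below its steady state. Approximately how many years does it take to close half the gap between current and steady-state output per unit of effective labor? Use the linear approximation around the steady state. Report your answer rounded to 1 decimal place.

t_½ ≈ 20.1 years

Near the steady state the convergence rate is λ = (1 − α)(n + g + δ).
λ = (1 − 0.36) × 0.054 = 0.64 × 0.054 = 0.03456
Half-life = ln 2 / λ = 0.6931 / 0.03456 ≈ 20.05 years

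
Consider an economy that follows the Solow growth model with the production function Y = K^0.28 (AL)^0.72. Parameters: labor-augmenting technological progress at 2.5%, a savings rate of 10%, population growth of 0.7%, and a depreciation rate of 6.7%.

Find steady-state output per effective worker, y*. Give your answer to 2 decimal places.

At the steady state, Δk = 0, so s·k^α = (n + g + δ)·k.
Rearranging, k^(1−α) = s / (n + g + δ).
k^0.72 = 0.10 / (0.007 + 0.025 + 0.067) = 0.10 / 0.099 = 1.0101
k* = 1.0101^(1/0.72) ≈ 1.0141
y* = (k*)^α = 1.0141^0.28 ≈ 1.0039

y* ≈ 1.00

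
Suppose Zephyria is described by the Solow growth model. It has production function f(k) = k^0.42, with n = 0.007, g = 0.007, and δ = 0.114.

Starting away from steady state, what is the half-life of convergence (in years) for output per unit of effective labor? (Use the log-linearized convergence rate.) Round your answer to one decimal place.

Near the steady state the convergence rate is λ = (1 − α)(n + g + δ).
λ = (1 − 0.42) × 0.128 = 0.58 × 0.128 = 0.07424
Half-life = ln 2 / λ = 0.6931 / 0.07424 ≈ 9.34 years

about 9.3 years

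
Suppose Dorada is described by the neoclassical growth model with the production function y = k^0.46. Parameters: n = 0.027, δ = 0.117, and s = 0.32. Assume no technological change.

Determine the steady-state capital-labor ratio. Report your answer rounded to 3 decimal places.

k* ≈ 4.387

Steady state requires s·f(k) = (n + δ)·k, i.e. s·k^α = (n + δ)·k.
Rearranging, k^(1−α) = s / (n + δ).
k^0.54 = 0.32 / (0.027 + 0.117) = 0.32 / 0.144 = 2.2222
k* = 2.2222^(1/0.54) ≈ 4.3872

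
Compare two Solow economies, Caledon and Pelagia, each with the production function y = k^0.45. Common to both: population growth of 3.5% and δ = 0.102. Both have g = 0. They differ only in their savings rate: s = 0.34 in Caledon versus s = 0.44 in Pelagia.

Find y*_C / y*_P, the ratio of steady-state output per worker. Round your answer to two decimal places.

ratio ≈ 0.81

Steady-state y* = [s/(n + δ)]^(α/(1−α)), so the ratio is [ (s_C/(n + δ)_C) / (s_P/(n + δ)_P) ]^0.8182.
s_C/(n + δ)_C = 0.34/0.137 = 2.4818; s_P/(n + δ)_P = 0.44/0.137 = 3.2117.
Ratio = (2.4818/3.2117)^0.8182 = 0.7727^0.8182 ≈ 0.8098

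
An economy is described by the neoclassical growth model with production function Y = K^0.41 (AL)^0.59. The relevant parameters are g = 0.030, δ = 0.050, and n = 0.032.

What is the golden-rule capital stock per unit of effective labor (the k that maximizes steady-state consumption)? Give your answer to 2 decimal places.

The golden rule sets f'(k) = n + g + δ, i.e. α·k^(α−1) = n + g + δ.
So k^(1−α) = α / (n + g + δ) = 0.41 / 0.112 = 3.6607.
k_gold = 3.6607^(1/0.59) ≈ 9.0197

k_gold ≈ 9.02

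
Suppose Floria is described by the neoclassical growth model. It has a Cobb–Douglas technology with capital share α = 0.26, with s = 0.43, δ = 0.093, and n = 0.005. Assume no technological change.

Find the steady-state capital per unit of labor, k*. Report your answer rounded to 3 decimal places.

k* ≈ 7.377

Steady state requires s·f(k) = (n + δ)·k, i.e. s·k^α = (n + δ)·k.
Rearranging, k^(1−α) = s / (n + δ).
k^0.74 = 0.43 / (0.005 + 0.093) = 0.43 / 0.098 = 4.3878
k* = 4.3878^(1/0.74) ≈ 7.3774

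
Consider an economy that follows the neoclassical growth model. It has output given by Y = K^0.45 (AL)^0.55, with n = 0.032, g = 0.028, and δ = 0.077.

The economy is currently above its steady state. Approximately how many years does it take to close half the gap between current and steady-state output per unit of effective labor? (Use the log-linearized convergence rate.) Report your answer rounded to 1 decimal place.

t_½ ≈ 9.2 years

Near the steady state the convergence rate is λ = (1 − α)(n + g + δ).
λ = (1 − 0.45) × 0.137 = 0.55 × 0.137 = 0.07535
Half-life = ln 2 / λ = 0.6931 / 0.07535 ≈ 9.20 years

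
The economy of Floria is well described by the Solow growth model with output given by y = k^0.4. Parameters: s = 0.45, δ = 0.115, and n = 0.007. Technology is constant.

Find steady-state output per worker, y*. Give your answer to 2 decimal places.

y* = 2.39

At the steady state, Δk = 0, so s·k^α = (n + δ)·k.
Dividing both sides by k: k^(1−α) = s / (n + δ).
k^0.6 = 0.45 / (0.007 + 0.115) = 0.45 / 0.122 = 3.6885
k* = 3.6885^(1/0.6) ≈ 8.8054
y* = (k*)^α = 8.8054^0.4 ≈ 2.3873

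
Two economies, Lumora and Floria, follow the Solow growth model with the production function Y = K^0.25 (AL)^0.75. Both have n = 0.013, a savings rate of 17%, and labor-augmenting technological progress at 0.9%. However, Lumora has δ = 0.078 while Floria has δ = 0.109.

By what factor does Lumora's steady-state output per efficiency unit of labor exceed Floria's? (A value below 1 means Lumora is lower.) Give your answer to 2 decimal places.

y*_L / y*_F ≈ 1.09

Steady-state y* = [s/(n + g + δ)]^(α/(1−α)), so the ratio is [ (s_L/(n + g + δ)_L) / (s_F/(n + g + δ)_F) ]^0.3333.
s_L/(n + g + δ)_L = 0.17/0.100 = 1.7000; s_F/(n + g + δ)_F = 0.17/0.131 = 1.2977.
Ratio = (1.7000/1.2977)^0.3333 = 1.3100^0.3333 ≈ 1.0942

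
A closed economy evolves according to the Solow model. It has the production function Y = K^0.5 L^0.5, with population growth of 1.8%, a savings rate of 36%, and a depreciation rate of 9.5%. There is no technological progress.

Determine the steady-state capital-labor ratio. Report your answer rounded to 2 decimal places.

k* = 10.15

In steady state, investment equals break-even investment: s·k^α = (n + δ)·k.
Dividing both sides by k: k^(1−α) = s / (n + δ).
k^0.5 = 0.36 / (0.018 + 0.095) = 0.36 / 0.113 = 3.1858
k* = 3.1858^(1/0.5) ≈ 10.1493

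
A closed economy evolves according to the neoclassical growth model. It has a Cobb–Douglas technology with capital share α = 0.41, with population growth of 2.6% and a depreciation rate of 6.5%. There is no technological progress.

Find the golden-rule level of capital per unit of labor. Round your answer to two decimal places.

k_gold ≈ 12.82

The golden rule sets f'(k) = n + δ, i.e. α·k^(α−1) = n + δ.
So k^(1−α) = α / (n + δ) = 0.41 / 0.091 = 4.5055.
k_gold = 4.5055^(1/0.59) ≈ 12.8245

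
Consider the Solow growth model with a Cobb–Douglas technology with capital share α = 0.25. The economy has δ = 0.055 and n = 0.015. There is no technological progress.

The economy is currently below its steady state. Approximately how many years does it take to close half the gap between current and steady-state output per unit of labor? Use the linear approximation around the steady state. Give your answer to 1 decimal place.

Near the steady state the convergence rate is λ = (1 − α)(n + δ).
λ = (1 − 0.25) × 0.070 = 0.75 × 0.070 = 0.0525
Half-life = ln 2 / λ = 0.6931 / 0.0525 ≈ 13.20 years

half-life ≈ 13.2 years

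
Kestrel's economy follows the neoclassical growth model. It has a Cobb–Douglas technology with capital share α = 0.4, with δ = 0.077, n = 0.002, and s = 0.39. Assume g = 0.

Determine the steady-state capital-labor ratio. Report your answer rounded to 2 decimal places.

Steady state requires s·f(k) = (n + δ)·k, i.e. s·k^α = (n + δ)·k.
Rearranging, k^(1−α) = s / (n + δ).
k^0.6 = 0.39 / (0.002 + 0.077) = 0.39 / 0.079 = 4.9367
k* = 4.9367^(1/0.6) ≈ 14.3129

k* ≈ 14.31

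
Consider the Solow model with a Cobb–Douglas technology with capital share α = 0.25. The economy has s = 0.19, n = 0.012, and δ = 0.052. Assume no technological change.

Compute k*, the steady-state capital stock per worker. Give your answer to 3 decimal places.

k* = 4.267

At the steady state, Δk = 0, so s·k^α = (n + δ)·k.
Rearranging, k^(1−α) = s / (n + δ).
k^0.75 = 0.19 / (0.012 + 0.052) = 0.19 / 0.064 = 2.9688
k* = 2.9688^(1/0.75) ≈ 4.2669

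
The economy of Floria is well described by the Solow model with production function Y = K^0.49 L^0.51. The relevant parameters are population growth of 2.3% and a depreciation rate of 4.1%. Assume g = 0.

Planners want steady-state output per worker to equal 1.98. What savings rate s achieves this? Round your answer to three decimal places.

s ≈ 0.130

Steady state requires s·f(k) = (n + δ)·k, i.e. s·k^α = (n + δ)·k.
Since y* = [s/(n + δ)]^(α/(1−α)), we have s/(n + δ) = (y*)^((1−α)/α) = 1.98^1.0408 = 2.0360.
Therefore s = 2.0360 × (n + δ) = 2.0360 × 0.064 = 0.1303.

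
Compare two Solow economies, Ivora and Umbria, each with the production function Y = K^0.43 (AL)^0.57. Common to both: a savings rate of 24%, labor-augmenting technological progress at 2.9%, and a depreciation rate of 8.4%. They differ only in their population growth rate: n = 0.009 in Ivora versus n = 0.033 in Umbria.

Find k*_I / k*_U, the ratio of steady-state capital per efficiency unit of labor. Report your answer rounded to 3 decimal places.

k*_I / k*_U ≈ 1.370

Steady-state k* = [s/(n + g + δ)]^(1/(1−α)), so the ratio is [ (s_I/(n + g + δ)_I) / (s_U/(n + g + δ)_U) ]^1.7544.
s_I/(n + g + δ)_I = 0.24/0.122 = 1.9672; s_U/(n + g + δ)_U = 0.24/0.146 = 1.6438.
Ratio = (1.9672/1.6438)^1.7544 = 1.1967^1.7544 ≈ 1.3703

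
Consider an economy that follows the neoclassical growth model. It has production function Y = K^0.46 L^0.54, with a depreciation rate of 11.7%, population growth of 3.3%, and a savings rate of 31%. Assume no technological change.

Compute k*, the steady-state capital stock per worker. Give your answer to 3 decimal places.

k* = 3.836

Steady state requires s·f(k) = (n + δ)·k, i.e. s·k^α = (n + δ)·k.
Rearranging, k^(1−α) = s / (n + δ).
k^0.54 = 0.31 / (0.033 + 0.117) = 0.31 / 0.150 = 2.0667
k* = 2.0667^(1/0.54) ≈ 3.8357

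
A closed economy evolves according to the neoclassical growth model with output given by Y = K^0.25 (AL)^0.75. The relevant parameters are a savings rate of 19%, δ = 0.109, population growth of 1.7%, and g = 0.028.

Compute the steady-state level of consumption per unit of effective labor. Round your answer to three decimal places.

In steady state, investment equals break-even investment: s·k^α = (n + g + δ)·k.
Rearranging, k^(1−α) = s / (n + g + δ).
k^0.75 = 0.19 / (0.017 + 0.028 + 0.109) = 0.19 / 0.154 = 1.2338
k* = 1.2338^(1/0.75) ≈ 1.3233
y* = (k*)^α = 1.3233^0.25 ≈ 1.0725
c* = (1 − s)·y* = (1 − 0.19) × 1.0725 ≈ 0.8687

c* ≈ 0.869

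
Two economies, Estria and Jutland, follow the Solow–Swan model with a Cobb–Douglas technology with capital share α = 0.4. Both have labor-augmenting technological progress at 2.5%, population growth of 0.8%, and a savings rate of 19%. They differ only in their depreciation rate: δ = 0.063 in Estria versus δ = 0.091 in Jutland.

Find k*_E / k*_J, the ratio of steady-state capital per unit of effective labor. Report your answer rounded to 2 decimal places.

Steady-state k* = [s/(n + g + δ)]^(1/(1−α)), so the ratio is [ (s_E/(n + g + δ)_E) / (s_J/(n + g + δ)_J) ]^1.6667.
s_E/(n + g + δ)_E = 0.19/0.096 = 1.9792; s_J/(n + g + δ)_J = 0.19/0.124 = 1.5323.
Ratio = (1.9792/1.5323)^1.6667 = 1.2917^1.6667 ≈ 1.5321

ratio ≈ 1.53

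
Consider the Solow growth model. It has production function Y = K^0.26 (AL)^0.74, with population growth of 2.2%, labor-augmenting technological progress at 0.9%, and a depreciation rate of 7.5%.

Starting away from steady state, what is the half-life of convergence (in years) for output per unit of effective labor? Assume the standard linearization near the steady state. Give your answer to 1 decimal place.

about 8.8 years

Near the steady state the convergence rate is λ = (1 − α)(n + g + δ).
λ = (1 − 0.26) × 0.106 = 0.74 × 0.106 = 0.07844
Half-life = ln 2 / λ = 0.6931 / 0.07844 ≈ 8.84 years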